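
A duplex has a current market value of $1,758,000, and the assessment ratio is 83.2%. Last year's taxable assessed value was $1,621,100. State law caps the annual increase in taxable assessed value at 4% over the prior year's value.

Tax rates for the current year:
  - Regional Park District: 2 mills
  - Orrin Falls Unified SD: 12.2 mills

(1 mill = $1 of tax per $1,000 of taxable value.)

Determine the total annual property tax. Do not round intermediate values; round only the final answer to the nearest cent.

$20,769.72

Uncapped assessed value = $1,758,000 × 0.832 = $1,462,656
Cap limit = $1,621,100 × 1.04 = $1,685,944
Taxable assessed value = min($1,462,656, $1,685,944) = $1,462,656 (cap does not bind)
Regional Park District: $1,462,656 × 0.002 = $2,925.312
Orrin Falls Unified SD: $1,462,656 × 0.0122 = $17,844.4032
Total = $20,769.7152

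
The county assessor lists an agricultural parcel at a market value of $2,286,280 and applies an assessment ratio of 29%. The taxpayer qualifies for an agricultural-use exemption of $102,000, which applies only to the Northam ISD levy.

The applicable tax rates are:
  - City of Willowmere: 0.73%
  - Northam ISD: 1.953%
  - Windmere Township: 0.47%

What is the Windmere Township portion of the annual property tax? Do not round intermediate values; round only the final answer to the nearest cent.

Assessed value = $2,286,280 × 0.29 = $663,021.2
Windmere Township taxable value = $663,021.2 (exemption does not apply)
Windmere Township levy = $663,021.2 × 0.0047 = $3,116.19964

$3,116.20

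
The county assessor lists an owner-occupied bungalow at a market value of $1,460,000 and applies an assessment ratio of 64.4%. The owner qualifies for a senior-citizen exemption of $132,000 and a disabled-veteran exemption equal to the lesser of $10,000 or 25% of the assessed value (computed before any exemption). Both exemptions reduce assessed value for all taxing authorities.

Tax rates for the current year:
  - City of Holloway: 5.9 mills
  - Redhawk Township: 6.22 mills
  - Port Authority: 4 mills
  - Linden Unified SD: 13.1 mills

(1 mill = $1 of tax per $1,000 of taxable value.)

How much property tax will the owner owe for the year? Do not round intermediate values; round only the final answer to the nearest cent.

Assessed value = $1,460,000 × 0.644 = $940,240
Disabled-veteran exemption = min($10,000, 25% × $940,240) = min($10,000, $235,060) = $10,000 (dollar cap binds)
Taxable value = $940,240 − $132,000 − $10,000 = $798,240
City of Holloway: $798,240 × 0.0059 = $4,709.616
Redhawk Township: $798,240 × 0.00622 = $4,965.0528
Port Authority: $798,240 × 0.004 = $3,192.96
Linden Unified SD: $798,240 × 0.0131 = $10,456.944
Total = $23,324.5728

$23,324.57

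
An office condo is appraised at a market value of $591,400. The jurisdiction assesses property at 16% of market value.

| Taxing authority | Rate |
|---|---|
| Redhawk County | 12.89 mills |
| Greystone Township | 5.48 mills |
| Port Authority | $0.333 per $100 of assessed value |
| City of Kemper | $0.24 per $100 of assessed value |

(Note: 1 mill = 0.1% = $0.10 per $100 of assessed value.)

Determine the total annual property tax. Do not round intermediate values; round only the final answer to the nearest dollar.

$2,280

Assessed value = $591,400 × 0.16 = $94,624
Redhawk County: $94,624 × 0.01289 = $1,219.70336
Greystone Township: $94,624 × 0.00548 = $518.53952
Port Authority: $94,624 × 0.00333 = $315.09792
City of Kemper: $94,624 × 0.0024 = $227.0976
Total = $2,280.4384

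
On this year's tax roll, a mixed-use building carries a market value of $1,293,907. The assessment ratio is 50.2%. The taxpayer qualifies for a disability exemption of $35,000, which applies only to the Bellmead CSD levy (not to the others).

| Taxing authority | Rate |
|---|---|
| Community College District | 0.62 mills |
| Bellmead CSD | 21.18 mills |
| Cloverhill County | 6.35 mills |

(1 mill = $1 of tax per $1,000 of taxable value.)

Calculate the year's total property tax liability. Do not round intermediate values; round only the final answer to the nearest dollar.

$17,543

Assessed value = $1,293,907 × 0.502 = $649,541.314
Community College District: $649,541.314 × 0.00062 = $402.71561468
Bellmead CSD: ($649,541.314 − $35,000) × 0.02118 = $614,541.314 × 0.02118 = $13,015.98503052
Cloverhill County: $649,541.314 × 0.00635 = $4,124.5873439
Total = $17,543.2879891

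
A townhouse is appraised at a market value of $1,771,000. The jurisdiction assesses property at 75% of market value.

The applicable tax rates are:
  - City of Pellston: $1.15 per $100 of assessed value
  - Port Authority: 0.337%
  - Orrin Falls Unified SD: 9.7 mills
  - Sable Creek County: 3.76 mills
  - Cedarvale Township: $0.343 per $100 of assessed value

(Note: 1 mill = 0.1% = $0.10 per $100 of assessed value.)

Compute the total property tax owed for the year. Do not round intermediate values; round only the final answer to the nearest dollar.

Assessed value = $1,771,000 × 0.75 = $1,328,250
City of Pellston: $1,328,250 × 0.0115 = $15,274.875
Port Authority: $1,328,250 × 0.00337 = $4,476.2025
Orrin Falls Unified SD: $1,328,250 × 0.0097 = $12,884.025
Sable Creek County: $1,328,250 × 0.00376 = $4,994.22
Cedarvale Township: $1,328,250 × 0.00343 = $4,555.8975
Total = $42,185.22

$42,185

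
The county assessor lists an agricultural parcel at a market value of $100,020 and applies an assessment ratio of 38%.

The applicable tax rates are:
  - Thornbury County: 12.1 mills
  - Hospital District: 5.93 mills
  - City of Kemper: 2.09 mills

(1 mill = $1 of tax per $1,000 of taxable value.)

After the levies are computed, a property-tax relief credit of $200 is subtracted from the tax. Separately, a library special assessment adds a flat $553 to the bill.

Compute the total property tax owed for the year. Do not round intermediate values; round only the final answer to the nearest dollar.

Assessed value = $100,020 × 0.38 = $38,007.6
Thornbury County: $38,007.6 × 0.0121 = $459.89196
Hospital District: $38,007.6 × 0.00593 = $225.385068
City of Kemper: $38,007.6 × 0.00209 = $79.435884
Levies subtotal = $764.712912
After credit = $764.712912 − $200 = $564.712912
Total = $564.712912 + $553 = $1,117.712912

$1,118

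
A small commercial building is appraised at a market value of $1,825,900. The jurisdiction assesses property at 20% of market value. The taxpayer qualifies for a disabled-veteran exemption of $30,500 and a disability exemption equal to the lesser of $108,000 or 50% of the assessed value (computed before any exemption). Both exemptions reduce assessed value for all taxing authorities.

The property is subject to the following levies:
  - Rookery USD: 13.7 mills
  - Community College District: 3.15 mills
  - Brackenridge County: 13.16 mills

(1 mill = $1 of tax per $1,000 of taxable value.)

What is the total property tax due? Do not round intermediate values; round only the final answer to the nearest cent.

Assessed value = $1,825,900 × 0.2 = $365,180
Disability exemption = min($108,000, 50% × $365,180) = min($108,000, $182,590) = $108,000 (dollar cap binds)
Taxable value = $365,180 − $30,500 − $108,000 = $226,680
Rookery USD: $226,680 × 0.0137 = $3,105.516
Community College District: $226,680 × 0.00315 = $714.042
Brackenridge County: $226,680 × 0.01316 = $2,983.1088
Total = $6,802.6668

$6,802.67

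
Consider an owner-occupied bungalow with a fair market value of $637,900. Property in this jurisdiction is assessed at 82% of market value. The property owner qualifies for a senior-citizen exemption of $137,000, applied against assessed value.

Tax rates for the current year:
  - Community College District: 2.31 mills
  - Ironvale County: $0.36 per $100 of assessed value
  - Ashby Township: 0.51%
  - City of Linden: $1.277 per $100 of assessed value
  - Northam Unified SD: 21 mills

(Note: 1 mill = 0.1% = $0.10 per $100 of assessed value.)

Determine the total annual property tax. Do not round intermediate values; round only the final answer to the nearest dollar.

$17,289

Assessed value = $637,900 × 0.82 = $523,078
Taxable value = $523,078 − $137,000 = $386,078
Community College District: $386,078 × 0.00231 = $891.84018
Ironvale County: $386,078 × 0.0036 = $1,389.8808
Ashby Township: $386,078 × 0.0051 = $1,968.9978
City of Linden: $386,078 × 0.01277 = $4,930.21606
Northam Unified SD: $386,078 × 0.021 = $8,107.638
Total = $17,288.57284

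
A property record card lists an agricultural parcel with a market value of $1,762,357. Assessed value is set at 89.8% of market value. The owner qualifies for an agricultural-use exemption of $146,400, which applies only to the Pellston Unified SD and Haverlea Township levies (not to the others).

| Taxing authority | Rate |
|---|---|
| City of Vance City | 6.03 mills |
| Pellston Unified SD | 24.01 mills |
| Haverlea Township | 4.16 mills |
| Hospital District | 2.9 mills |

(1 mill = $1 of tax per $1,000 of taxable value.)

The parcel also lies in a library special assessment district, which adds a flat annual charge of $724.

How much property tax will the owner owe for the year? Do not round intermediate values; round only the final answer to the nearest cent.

Assessed value = $1,762,357 × 0.898 = $1,582,596.586
City of Vance City: $1,582,596.586 × 0.00603 = $9,543.05741358
Pellston Unified SD: ($1,582,596.586 − $146,400) × 0.02401 = $1,436,196.586 × 0.02401 = $34,483.08002986
Haverlea Township: ($1,582,596.586 − $146,400) × 0.00416 = $1,436,196.586 × 0.00416 = $5,974.57779776
Hospital District: $1,582,596.586 × 0.0029 = $4,589.5300994
Levies subtotal = $54,590.2453406
Total = $54,590.2453406 + $724 = $55,314.2453406

$55,314.25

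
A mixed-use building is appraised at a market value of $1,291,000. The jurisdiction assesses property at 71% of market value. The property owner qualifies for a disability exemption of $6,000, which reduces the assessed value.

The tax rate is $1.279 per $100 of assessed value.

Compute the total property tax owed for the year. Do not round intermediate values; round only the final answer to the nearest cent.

$11,646.70

Assessed value = $1,291,000 × 0.71 = $916,610
Taxable value = $916,610 − $6,000 = $910,610
Tax = $910,610 × 0.01279 = $11,646.7019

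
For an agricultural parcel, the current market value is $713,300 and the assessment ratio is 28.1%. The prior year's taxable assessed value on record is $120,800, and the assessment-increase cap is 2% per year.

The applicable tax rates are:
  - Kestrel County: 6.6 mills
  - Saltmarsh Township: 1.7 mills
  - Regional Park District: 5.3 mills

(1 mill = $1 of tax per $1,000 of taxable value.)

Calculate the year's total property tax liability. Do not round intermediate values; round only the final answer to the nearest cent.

Uncapped assessed value = $713,300 × 0.281 = $200,437.3
Cap limit = $120,800 × 1.02 = $123,216
Taxable assessed value = min($200,437.3, $123,216) = $123,216 (cap binds)
Kestrel County: $123,216 × 0.0066 = $813.2256
Saltmarsh Township: $123,216 × 0.0017 = $209.4672
Regional Park District: $123,216 × 0.0053 = $653.0448
Total = $1,675.7376

$1,675.74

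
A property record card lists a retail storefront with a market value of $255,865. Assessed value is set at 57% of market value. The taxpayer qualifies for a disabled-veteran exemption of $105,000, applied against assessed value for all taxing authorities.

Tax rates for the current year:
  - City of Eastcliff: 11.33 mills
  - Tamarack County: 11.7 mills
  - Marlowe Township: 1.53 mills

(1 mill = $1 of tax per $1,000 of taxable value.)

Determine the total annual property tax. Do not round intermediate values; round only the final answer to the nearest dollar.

Assessed value = $255,865 × 0.57 = $145,843.05
Taxable value = $145,843.05 − $105,000 = $40,843.05
City of Eastcliff: $40,843.05 × 0.01133 = $462.7517565
Tamarack County: $40,843.05 × 0.0117 = $477.863685
Marlowe Township: $40,843.05 × 0.00153 = $62.4898665
Total = $462.7517565 + $477.863685 + $62.4898665 = $1,003.105308

$1,003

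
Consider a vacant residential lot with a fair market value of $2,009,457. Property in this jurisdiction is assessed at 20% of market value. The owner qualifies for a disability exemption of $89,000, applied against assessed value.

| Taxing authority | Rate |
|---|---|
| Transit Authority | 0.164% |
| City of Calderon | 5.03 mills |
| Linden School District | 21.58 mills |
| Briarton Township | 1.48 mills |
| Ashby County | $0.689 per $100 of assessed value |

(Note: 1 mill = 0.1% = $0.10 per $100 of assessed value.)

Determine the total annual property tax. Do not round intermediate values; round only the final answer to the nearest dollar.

$11,458

Assessed value = $2,009,457 × 0.2 = $401,891.4
Taxable value = $401,891.4 − $89,000 = $312,891.4
Transit Authority: $312,891.4 × 0.00164 = $513.141896
City of Calderon: $312,891.4 × 0.00503 = $1,573.843742
Linden School District: $312,891.4 × 0.02158 = $6,752.196412
Briarton Township: $312,891.4 × 0.00148 = $463.079272
Ashby County: $312,891.4 × 0.00689 = $2,155.821746
Total = $11,458.083068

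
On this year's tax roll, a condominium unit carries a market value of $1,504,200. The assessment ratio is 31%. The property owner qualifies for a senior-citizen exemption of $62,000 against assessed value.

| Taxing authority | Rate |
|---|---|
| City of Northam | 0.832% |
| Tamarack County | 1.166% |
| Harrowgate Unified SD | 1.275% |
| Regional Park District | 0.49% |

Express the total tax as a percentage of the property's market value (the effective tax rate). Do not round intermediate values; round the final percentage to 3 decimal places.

Assessed value = $1,504,200 × 0.31 = $466,302
Taxable value = $466,302 − $62,000 = $404,302
City of Northam: $404,302 × 0.00832 = $3,363.79264
Tamarack County: $404,302 × 0.01166 = $4,714.16132
Harrowgate Unified SD: $404,302 × 0.01275 = $5,154.8505
Regional Park District: $404,302 × 0.0049 = $1,981.0798
Total tax = $15,213.88426
Effective rate = $15,213.88426 ÷ $1,504,200 = 1.011% of market value

1.011%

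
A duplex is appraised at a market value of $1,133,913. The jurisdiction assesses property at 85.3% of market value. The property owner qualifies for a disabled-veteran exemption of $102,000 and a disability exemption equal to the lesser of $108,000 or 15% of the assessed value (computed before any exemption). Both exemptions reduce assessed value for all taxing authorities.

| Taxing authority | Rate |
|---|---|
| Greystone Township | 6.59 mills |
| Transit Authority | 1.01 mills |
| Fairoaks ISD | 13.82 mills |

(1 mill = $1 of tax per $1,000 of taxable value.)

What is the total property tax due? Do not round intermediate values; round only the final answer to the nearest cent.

$16,219.82

Assessed value = $1,133,913 × 0.853 = $967,227.789
Disability exemption = min($108,000, 15% × $967,227.789) = min($108,000, $145,084.16835) = $108,000 (dollar cap binds)
Taxable value = $967,227.789 − $102,000 − $108,000 = $757,227.789
Greystone Township: $757,227.789 × 0.00659 = $4,990.13112951
Transit Authority: $757,227.789 × 0.00101 = $764.80006689
Fairoaks ISD: $757,227.789 × 0.01382 = $10,464.88804398
Total = $16,219.81924038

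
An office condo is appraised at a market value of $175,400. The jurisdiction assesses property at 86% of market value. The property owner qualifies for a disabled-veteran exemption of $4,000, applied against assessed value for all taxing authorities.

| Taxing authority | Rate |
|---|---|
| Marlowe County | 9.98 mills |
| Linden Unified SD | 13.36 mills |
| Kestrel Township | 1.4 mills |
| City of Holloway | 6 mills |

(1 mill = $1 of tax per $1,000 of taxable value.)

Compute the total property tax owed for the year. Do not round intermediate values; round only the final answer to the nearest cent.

Assessed value = $175,400 × 0.86 = $150,844
Taxable value = $150,844 − $4,000 = $146,844
Marlowe County: $146,844 × 0.00998 = $1,465.50312
Linden Unified SD: $146,844 × 0.01336 = $1,961.83584
Kestrel Township: $146,844 × 0.0014 = $205.5816
City of Holloway: $146,844 × 0.006 = $881.064
Total = $1,465.50312 + $1,961.83584 + $205.5816 + $881.064 = $4,513.98456

$4,513.98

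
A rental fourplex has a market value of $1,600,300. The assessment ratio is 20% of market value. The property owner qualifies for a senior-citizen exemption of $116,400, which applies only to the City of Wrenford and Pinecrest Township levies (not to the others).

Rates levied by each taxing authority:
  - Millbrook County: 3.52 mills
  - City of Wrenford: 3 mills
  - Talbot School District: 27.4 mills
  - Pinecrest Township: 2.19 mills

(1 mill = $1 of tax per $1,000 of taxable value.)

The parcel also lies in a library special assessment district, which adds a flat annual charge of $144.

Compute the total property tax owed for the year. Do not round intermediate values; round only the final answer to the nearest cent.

Assessed value = $1,600,300 × 0.2 = $320,060
Millbrook County: $320,060 × 0.00352 = $1,126.6112
City of Wrenford: ($320,060 − $116,400) × 0.003 = $203,660 × 0.003 = $610.98
Talbot School District: $320,060 × 0.0274 = $8,769.644
Pinecrest Township: ($320,060 − $116,400) × 0.00219 = $203,660 × 0.00219 = $446.0154
Levies subtotal = $10,953.2506
Total = $10,953.2506 + $144 = $11,097.2506

$11,097.25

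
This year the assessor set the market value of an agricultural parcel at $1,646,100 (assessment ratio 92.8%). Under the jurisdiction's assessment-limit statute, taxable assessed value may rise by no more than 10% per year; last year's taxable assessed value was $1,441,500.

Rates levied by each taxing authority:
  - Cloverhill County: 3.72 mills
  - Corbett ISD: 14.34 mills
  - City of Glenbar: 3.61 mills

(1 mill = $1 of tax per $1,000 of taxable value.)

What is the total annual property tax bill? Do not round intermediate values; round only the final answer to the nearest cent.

$33,102.68

Uncapped assessed value = $1,646,100 × 0.928 = $1,527,580.8
Cap limit = $1,441,500 × 1.1 = $1,585,650
Taxable assessed value = min($1,527,580.8, $1,585,650) = $1,527,580.8 (cap does not bind)
Cloverhill County: $1,527,580.8 × 0.00372 = $5,682.600576
Corbett ISD: $1,527,580.8 × 0.01434 = $21,905.508672
City of Glenbar: $1,527,580.8 × 0.00361 = $5,514.566688
Total = $33,102.675936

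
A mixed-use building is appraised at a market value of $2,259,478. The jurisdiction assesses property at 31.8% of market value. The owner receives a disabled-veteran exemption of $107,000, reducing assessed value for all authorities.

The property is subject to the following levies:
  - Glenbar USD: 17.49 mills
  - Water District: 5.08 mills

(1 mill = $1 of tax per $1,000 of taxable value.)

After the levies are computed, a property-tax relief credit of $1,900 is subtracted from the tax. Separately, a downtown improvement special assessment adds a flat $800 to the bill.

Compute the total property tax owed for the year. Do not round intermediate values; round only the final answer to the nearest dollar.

$12,702

Assessed value = $2,259,478 × 0.318 = $718,514.004
Taxable value = $718,514.004 − $107,000 = $611,514.004
Glenbar USD: $611,514.004 × 0.01749 = $10,695.37992996
Water District: $611,514.004 × 0.00508 = $3,106.49114032
Levies subtotal = $13,801.87107028
After credit = $13,801.87107028 − $1,900 = $11,901.87107028
Total = $11,901.87107028 + $800 = $12,701.87107028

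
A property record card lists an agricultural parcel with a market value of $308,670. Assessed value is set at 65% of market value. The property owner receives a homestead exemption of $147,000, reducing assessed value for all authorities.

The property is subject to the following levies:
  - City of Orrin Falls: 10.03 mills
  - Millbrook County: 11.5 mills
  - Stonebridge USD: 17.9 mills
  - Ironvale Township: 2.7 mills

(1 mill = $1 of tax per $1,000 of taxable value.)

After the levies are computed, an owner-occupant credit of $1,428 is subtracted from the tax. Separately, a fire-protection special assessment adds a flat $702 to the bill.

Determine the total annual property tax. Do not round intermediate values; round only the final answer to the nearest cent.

Assessed value = $308,670 × 0.65 = $200,635.5
Taxable value = $200,635.5 − $147,000 = $53,635.5
City of Orrin Falls: $53,635.5 × 0.01003 = $537.964065
Millbrook County: $53,635.5 × 0.0115 = $616.80825
Stonebridge USD: $53,635.5 × 0.0179 = $960.07545
Ironvale Township: $53,635.5 × 0.0027 = $144.81585
Levies subtotal = $2,259.663615
After credit = $2,259.663615 − $1,428 = $831.663615
Total = $831.663615 + $702 = $1,533.663615

$1,533.66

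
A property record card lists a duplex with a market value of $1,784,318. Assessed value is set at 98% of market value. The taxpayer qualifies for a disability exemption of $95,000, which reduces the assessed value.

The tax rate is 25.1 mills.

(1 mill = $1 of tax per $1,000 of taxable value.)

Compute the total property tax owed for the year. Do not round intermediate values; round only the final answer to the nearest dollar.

Assessed value = $1,784,318 × 0.98 = $1,748,631.64
Taxable value = $1,748,631.64 − $95,000 = $1,653,631.64
Tax = $1,653,631.64 × 0.0251 = $41,506.154164

$41,506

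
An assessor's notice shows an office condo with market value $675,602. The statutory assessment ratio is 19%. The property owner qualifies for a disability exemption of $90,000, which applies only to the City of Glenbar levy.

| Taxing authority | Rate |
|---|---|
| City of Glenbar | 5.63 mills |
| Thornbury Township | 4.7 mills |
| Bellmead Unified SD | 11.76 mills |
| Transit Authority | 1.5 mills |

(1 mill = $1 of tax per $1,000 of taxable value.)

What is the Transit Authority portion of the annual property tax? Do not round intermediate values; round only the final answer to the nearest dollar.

$193

Assessed value = $675,602 × 0.19 = $128,364.38
Transit Authority taxable value = $128,364.38 (exemption does not apply)
Transit Authority levy = $128,364.38 × 0.0015 = $192.54657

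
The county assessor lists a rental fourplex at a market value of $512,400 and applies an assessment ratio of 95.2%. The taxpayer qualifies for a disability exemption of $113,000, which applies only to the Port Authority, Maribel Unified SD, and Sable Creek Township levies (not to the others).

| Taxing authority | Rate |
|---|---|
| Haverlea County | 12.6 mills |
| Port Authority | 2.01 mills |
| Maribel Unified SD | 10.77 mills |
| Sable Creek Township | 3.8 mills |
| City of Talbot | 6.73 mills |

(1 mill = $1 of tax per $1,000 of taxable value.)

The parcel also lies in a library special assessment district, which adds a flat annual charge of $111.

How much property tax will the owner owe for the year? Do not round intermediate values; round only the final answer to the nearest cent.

$15,754.53

Assessed value = $512,400 × 0.952 = $487,804.8
Haverlea County: $487,804.8 × 0.0126 = $6,146.34048
Port Authority: ($487,804.8 − $113,000) × 0.00201 = $374,804.8 × 0.00201 = $753.357648
Maribel Unified SD: ($487,804.8 − $113,000) × 0.01077 = $374,804.8 × 0.01077 = $4,036.647696
Sable Creek Township: ($487,804.8 − $113,000) × 0.0038 = $374,804.8 × 0.0038 = $1,424.25824
City of Talbot: $487,804.8 × 0.00673 = $3,282.926304
Levies subtotal = $15,643.530368
Total = $15,643.530368 + $111 = $15,754.530368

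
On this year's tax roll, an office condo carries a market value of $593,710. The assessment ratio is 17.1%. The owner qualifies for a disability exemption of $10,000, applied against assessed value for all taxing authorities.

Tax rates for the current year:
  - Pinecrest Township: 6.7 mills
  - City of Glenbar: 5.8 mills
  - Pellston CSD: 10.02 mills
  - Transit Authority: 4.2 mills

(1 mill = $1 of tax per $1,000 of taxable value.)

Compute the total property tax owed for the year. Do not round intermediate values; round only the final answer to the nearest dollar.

$2,446

Assessed value = $593,710 × 0.171 = $101,524.41
Taxable value = $101,524.41 − $10,000 = $91,524.41
Pinecrest Township: $91,524.41 × 0.0067 = $613.213547
City of Glenbar: $91,524.41 × 0.0058 = $530.841578
Pellston CSD: $91,524.41 × 0.01002 = $917.0745882
Transit Authority: $91,524.41 × 0.0042 = $384.402522
Total = $613.213547 + $530.841578 + $917.0745882 + $384.402522 = $2,445.5322352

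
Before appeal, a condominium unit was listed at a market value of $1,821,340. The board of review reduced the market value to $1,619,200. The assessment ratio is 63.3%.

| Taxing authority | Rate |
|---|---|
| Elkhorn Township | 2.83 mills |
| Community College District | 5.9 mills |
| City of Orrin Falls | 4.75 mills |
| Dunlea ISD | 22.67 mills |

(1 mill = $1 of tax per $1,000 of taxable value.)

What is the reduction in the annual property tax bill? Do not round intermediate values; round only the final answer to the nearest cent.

Old assessed value = $1,821,340 × 0.633 = $1,152,908.22
New assessed value = $1,619,200 × 0.633 = $1,024,953.6
Combined rate = 0.00283 + 0.0059 + 0.00475 + 0.02267 = 0.03615
Old tax = $1,152,908.22 × 0.03615 = $41,677.632153
New tax = $1,024,953.6 × 0.03615 = $37,052.07264
Reduction = $41,677.632153 − $37,052.07264 = $4,625.559513

$4,625.56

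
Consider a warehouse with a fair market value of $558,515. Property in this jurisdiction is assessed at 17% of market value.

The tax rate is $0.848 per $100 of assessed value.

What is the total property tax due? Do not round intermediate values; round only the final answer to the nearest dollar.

Assessed value = $558,515 × 0.17 = $94,947.55
Tax = $94,947.55 × 0.00848 = $805.155224

$805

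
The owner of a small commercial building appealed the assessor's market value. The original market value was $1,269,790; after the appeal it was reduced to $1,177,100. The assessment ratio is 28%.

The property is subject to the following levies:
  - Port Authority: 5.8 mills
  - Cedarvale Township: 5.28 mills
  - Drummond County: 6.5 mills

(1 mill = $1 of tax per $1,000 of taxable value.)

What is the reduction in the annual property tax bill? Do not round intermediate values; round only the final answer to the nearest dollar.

Old assessed value = $1,269,790 × 0.28 = $355,541.2
New assessed value = $1,177,100 × 0.28 = $329,588
Combined rate = 0.0058 + 0.00528 + 0.0065 = 0.01758
Old tax = $355,541.2 × 0.01758 = $6,250.414296
New tax = $329,588 × 0.01758 = $5,794.15704
Reduction = $6,250.414296 − $5,794.15704 = $456.257256

$456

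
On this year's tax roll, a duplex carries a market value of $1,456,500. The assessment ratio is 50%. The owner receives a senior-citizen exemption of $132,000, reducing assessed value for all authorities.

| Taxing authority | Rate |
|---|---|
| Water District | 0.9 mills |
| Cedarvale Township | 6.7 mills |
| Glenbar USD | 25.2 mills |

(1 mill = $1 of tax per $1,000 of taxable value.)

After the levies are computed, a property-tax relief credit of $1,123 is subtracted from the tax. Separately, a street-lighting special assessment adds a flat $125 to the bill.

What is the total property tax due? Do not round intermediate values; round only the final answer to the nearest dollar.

$18,559

Assessed value = $1,456,500 × 0.5 = $728,250
Taxable value = $728,250 − $132,000 = $596,250
Water District: $596,250 × 0.0009 = $536.625
Cedarvale Township: $596,250 × 0.0067 = $3,994.875
Glenbar USD: $596,250 × 0.0252 = $15,025.5
Levies subtotal = $19,557
After credit = $19,557 − $1,123 = $18,434
Total = $18,434 + $125 = $18,559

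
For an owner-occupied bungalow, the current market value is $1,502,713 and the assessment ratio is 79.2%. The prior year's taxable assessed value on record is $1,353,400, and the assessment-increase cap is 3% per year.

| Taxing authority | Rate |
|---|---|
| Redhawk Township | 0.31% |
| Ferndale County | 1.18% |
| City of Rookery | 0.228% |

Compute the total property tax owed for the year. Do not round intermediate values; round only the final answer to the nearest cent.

Uncapped assessed value = $1,502,713 × 0.792 = $1,190,148.696
Cap limit = $1,353,400 × 1.03 = $1,394,002
Taxable assessed value = min($1,190,148.696, $1,394,002) = $1,190,148.696 (cap does not bind)
Redhawk Township: $1,190,148.696 × 0.0031 = $3,689.4609576
Ferndale County: $1,190,148.696 × 0.0118 = $14,043.7546128
City of Rookery: $1,190,148.696 × 0.00228 = $2,713.53902688
Total = $20,446.75459728

$20,446.75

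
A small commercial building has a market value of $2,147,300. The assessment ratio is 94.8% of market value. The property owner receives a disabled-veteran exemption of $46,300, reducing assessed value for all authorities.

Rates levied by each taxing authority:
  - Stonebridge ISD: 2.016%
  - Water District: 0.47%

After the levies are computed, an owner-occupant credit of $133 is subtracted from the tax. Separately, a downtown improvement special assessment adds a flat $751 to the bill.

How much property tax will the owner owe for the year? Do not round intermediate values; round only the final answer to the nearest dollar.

Assessed value = $2,147,300 × 0.948 = $2,035,640.4
Taxable value = $2,035,640.4 − $46,300 = $1,989,340.4
Stonebridge ISD: $1,989,340.4 × 0.02016 = $40,105.102464
Water District: $1,989,340.4 × 0.0047 = $9,349.89988
Levies subtotal = $49,455.002344
After credit = $49,455.002344 − $133 = $49,322.002344
Total = $49,322.002344 + $751 = $50,073.002344

$50,073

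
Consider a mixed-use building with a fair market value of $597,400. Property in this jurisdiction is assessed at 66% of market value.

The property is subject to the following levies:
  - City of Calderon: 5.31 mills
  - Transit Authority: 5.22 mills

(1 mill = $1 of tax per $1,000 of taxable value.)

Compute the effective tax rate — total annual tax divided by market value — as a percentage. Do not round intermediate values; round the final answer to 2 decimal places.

Assessed value = $597,400 × 0.66 = $394,284
City of Calderon: $394,284 × 0.00531 = $2,093.64804
Transit Authority: $394,284 × 0.00522 = $2,058.16248
Total tax = $4,151.81052
Effective rate = $4,151.81052 ÷ $597,400 = 0.69% of market value

0.69%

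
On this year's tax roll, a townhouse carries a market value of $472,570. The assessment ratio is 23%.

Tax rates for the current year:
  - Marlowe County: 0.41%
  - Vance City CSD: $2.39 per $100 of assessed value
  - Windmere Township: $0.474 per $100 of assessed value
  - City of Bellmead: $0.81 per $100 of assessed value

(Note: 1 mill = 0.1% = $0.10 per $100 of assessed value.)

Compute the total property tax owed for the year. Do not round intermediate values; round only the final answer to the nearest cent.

$4,438.94

Assessed value = $472,570 × 0.23 = $108,691.1
Marlowe County: $108,691.1 × 0.0041 = $445.63351
Vance City CSD: $108,691.1 × 0.0239 = $2,597.71729
Windmere Township: $108,691.1 × 0.00474 = $515.195814
City of Bellmead: $108,691.1 × 0.0081 = $880.39791
Total = $4,438.944524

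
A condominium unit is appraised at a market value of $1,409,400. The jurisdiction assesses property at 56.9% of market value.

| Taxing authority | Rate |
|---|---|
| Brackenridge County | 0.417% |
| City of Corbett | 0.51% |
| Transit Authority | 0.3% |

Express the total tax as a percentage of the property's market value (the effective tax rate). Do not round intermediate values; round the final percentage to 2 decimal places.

0.70%

Assessed value = $1,409,400 × 0.569 = $801,948.6
Brackenridge County: $801,948.6 × 0.00417 = $3,344.125662
City of Corbett: $801,948.6 × 0.0051 = $4,089.93786
Transit Authority: $801,948.6 × 0.003 = $2,405.8458
Total tax = $9,839.909322
Effective rate = $9,839.909322 ÷ $1,409,400 = 0.70% of market value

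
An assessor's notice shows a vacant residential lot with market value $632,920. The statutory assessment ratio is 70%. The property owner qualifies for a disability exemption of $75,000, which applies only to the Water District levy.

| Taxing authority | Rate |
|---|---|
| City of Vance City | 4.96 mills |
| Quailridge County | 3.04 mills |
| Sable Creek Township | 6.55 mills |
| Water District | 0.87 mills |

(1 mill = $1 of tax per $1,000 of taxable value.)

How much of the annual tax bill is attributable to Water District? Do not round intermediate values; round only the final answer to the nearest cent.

Assessed value = $632,920 × 0.7 = $443,044
Water District taxable value = $443,044 − $75,000 = $368,044
Water District levy = $368,044 × 0.00087 = $320.19828

$320.20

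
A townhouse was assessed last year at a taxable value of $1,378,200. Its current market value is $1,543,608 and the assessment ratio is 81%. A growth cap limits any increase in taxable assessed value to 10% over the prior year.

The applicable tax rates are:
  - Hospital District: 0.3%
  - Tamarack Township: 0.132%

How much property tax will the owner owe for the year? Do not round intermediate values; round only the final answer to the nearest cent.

Uncapped assessed value = $1,543,608 × 0.81 = $1,250,322.48
Cap limit = $1,378,200 × 1.1 = $1,516,020
Taxable assessed value = min($1,250,322.48, $1,516,020) = $1,250,322.48 (cap does not bind)
Hospital District: $1,250,322.48 × 0.003 = $3,750.96744
Tamarack Township: $1,250,322.48 × 0.00132 = $1,650.4256736
Total = $5,401.3931136

$5,401.39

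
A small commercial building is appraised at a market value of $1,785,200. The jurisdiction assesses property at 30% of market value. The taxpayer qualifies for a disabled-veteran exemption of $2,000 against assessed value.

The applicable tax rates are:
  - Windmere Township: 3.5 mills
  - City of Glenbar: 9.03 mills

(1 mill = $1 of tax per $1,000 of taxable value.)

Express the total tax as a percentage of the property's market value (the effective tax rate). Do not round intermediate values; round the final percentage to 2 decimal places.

Assessed value = $1,785,200 × 0.3 = $535,560
Taxable value = $535,560 − $2,000 = $533,560
Windmere Township: $533,560 × 0.0035 = $1,867.46
City of Glenbar: $533,560 × 0.00903 = $4,818.0468
Total tax = $6,685.5068
Effective rate = $6,685.5068 ÷ $1,785,200 = 0.37% of market value

0.37%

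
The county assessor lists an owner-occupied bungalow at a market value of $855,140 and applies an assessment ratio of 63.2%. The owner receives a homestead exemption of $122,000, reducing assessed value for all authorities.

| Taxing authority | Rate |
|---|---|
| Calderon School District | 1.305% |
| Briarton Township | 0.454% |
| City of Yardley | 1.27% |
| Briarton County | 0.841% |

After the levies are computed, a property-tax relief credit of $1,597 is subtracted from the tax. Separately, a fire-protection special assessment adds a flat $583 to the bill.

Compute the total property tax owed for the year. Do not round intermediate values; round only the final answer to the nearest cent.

Assessed value = $855,140 × 0.632 = $540,448.48
Taxable value = $540,448.48 − $122,000 = $418,448.48
Calderon School District: $418,448.48 × 0.01305 = $5,460.752664
Briarton Township: $418,448.48 × 0.00454 = $1,899.7560992
City of Yardley: $418,448.48 × 0.0127 = $5,314.295696
Briarton County: $418,448.48 × 0.00841 = $3,519.1517168
Levies subtotal = $16,193.956176
After credit = $16,193.956176 − $1,597 = $14,596.956176
Total = $14,596.956176 + $583 = $15,179.956176

$15,179.96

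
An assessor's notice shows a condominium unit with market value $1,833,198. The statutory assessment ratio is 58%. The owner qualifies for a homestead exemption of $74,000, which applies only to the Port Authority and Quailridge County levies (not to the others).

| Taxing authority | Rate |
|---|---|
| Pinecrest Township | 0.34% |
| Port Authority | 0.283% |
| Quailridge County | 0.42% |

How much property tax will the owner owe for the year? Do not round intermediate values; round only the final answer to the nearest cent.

$10,569.53

Assessed value = $1,833,198 × 0.58 = $1,063,254.84
Pinecrest Township: $1,063,254.84 × 0.0034 = $3,615.066456
Port Authority: ($1,063,254.84 − $74,000) × 0.00283 = $989,254.84 × 0.00283 = $2,799.5911972
Quailridge County: ($1,063,254.84 − $74,000) × 0.0042 = $989,254.84 × 0.0042 = $4,154.870328
Total = $10,569.5279812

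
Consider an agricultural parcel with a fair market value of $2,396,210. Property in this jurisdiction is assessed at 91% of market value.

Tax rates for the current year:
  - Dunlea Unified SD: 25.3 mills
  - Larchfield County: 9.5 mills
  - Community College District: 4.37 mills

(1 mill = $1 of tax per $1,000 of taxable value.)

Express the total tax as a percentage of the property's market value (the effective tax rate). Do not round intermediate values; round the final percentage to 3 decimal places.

Assessed value = $2,396,210 × 0.91 = $2,180,551.1
Dunlea Unified SD: $2,180,551.1 × 0.0253 = $55,167.94283
Larchfield County: $2,180,551.1 × 0.0095 = $20,715.23545
Community College District: $2,180,551.1 × 0.00437 = $9,529.008307
Total tax = $85,412.186587
Effective rate = $85,412.186587 ÷ $2,396,210 = 3.564% of market value

3.564%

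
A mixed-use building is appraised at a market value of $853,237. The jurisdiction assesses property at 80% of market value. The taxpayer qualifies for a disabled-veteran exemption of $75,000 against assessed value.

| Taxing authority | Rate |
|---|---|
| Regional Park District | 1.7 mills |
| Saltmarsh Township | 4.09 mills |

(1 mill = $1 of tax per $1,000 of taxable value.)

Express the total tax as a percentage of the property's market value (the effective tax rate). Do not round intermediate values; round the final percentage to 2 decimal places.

Assessed value = $853,237 × 0.8 = $682,589.6
Taxable value = $682,589.6 − $75,000 = $607,589.6
Regional Park District: $607,589.6 × 0.0017 = $1,032.90232
Saltmarsh Township: $607,589.6 × 0.00409 = $2,485.041464
Total tax = $3,517.943784
Effective rate = $3,517.943784 ÷ $853,237 = 0.41% of market value

0.41%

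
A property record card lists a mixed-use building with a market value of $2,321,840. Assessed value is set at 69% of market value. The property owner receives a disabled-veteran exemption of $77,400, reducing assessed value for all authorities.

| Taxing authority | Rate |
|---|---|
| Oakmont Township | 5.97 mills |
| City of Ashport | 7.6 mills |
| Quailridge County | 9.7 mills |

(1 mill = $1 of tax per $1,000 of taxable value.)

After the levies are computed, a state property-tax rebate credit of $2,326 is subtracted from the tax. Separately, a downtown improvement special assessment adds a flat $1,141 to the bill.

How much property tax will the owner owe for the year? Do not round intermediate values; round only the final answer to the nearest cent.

$34,294.06

Assessed value = $2,321,840 × 0.69 = $1,602,069.6
Taxable value = $1,602,069.6 − $77,400 = $1,524,669.6
Oakmont Township: $1,524,669.6 × 0.00597 = $9,102.277512
City of Ashport: $1,524,669.6 × 0.0076 = $11,587.48896
Quailridge County: $1,524,669.6 × 0.0097 = $14,789.29512
Levies subtotal = $35,479.061592
After credit = $35,479.061592 − $2,326 = $33,153.061592
Total = $33,153.061592 + $1,141 = $34,294.061592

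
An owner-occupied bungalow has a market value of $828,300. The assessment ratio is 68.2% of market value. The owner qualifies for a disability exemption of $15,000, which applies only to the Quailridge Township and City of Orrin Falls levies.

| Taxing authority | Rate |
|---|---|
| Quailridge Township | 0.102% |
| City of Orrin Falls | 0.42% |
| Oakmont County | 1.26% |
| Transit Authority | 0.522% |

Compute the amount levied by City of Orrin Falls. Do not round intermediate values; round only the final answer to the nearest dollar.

Assessed value = $828,300 × 0.682 = $564,900.6
City of Orrin Falls taxable value = $564,900.6 − $15,000 = $549,900.6
City of Orrin Falls levy = $549,900.6 × 0.0042 = $2,309.58252

$2,310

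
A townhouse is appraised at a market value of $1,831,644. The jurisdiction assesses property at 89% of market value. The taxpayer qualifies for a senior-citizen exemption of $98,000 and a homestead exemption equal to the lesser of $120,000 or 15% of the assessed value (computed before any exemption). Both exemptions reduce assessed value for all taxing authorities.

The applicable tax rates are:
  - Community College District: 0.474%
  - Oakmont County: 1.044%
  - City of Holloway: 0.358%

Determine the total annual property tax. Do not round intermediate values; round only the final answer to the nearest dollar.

Assessed value = $1,831,644 × 0.89 = $1,630,163.16
Homestead exemption = min($120,000, 15% × $1,630,163.16) = min($120,000, $244,524.474) = $120,000 (dollar cap binds)
Taxable value = $1,630,163.16 − $98,000 − $120,000 = $1,412,163.16
Community College District: $1,412,163.16 × 0.00474 = $6,693.6533784
Oakmont County: $1,412,163.16 × 0.01044 = $14,742.9833904
City of Holloway: $1,412,163.16 × 0.00358 = $5,055.5441128
Total = $26,492.1808816

$26,492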